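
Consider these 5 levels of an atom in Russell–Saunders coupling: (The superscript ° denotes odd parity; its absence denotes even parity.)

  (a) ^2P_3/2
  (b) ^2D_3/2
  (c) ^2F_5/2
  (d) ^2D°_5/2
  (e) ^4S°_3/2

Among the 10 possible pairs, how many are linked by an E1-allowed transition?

(a)–(b): forbidden (parity).
(a)–(c): forbidden (parity, ΔL).
(a)–(d): allowed.
(a)–(e): forbidden (ΔS).
(b)–(c): forbidden (parity).
(b)–(d): allowed.
(b)–(e): forbidden (ΔS, ΔL).
(c)–(d): allowed.
(c)–(e): forbidden (ΔS, ΔL).
(d)–(e): forbidden (parity, ΔS, ΔL).
Allowed pairs: 3 of 10.

3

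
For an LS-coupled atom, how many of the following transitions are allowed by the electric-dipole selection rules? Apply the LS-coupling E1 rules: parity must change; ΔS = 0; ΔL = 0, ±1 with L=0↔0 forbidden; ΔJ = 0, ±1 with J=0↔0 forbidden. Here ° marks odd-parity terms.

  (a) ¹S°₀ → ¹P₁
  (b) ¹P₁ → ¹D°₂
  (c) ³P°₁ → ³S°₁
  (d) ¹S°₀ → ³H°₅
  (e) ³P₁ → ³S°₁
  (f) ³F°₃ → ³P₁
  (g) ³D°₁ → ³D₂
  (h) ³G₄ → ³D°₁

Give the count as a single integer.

(a) allowed
(b) allowed
(c) forbidden (parity fails)
(d) forbidden (parity, ΔS, ΔL, ΔJ fail)
(e) allowed
(f) forbidden (ΔL, ΔJ fail)
(g) allowed
(h) forbidden (ΔL, ΔJ fail)
Total allowed: 4 of 8.

4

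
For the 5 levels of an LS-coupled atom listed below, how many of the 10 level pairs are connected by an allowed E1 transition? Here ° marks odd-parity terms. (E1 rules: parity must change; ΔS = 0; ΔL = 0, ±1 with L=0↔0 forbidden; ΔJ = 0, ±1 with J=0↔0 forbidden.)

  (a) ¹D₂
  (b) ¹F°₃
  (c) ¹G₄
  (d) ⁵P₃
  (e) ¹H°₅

(a)–(b): allowed.
(a)–(c): forbidden (parity, ΔL, ΔJ).
(a)–(d): forbidden (parity, ΔS).
(a)–(e): forbidden (ΔL, ΔJ).
(b)–(c): allowed.
(b)–(d): forbidden (ΔS, ΔL).
(b)–(e): forbidden (parity, ΔL, ΔJ).
(c)–(d): forbidden (parity, ΔS, ΔL).
(c)–(e): allowed.
(d)–(e): forbidden (ΔS, ΔL, ΔJ).
Allowed pairs: 3 of 10.

3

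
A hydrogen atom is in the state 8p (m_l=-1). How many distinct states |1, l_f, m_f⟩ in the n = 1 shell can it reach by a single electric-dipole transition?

E1 requires Δl = ±1, so l_f ∈ {0, 2}; with 0 ≤ l_f ≤ n_f−1 = 0, the allowed l_f values are {0}.
For l_f = 0: m_f ∈ {m_i−1, m_i, m_i+1} ∩ [−0, 0] = {0} → 1 state.
Total: 1.

1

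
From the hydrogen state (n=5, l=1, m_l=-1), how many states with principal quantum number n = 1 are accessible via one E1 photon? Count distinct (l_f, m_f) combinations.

E1 requires Δl = ±1, so l_f ∈ {0, 2}; with 0 ≤ l_f ≤ n_f−1 = 0, the allowed l_f values are {0}.
For l_f = 0: m_f ∈ {m_i−1, m_i, m_i+1} ∩ [−0, 0] = {0} → 1 state.
Total: 1.

1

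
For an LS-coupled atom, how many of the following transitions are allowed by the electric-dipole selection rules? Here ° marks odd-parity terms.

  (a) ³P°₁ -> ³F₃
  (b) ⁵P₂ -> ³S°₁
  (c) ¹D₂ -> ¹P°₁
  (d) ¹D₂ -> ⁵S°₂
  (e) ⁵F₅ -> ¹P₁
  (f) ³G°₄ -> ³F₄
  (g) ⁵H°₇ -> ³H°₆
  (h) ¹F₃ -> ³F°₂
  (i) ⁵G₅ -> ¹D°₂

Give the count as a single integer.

(a) forbidden (ΔL, ΔJ fail)
(b) forbidden (ΔS fails)
(c) allowed
(d) forbidden (ΔS, ΔL fail)
(e) forbidden (parity, ΔS, ΔL, ΔJ fail)
(f) allowed
(g) forbidden (parity, ΔS fail)
(h) forbidden (ΔS fails)
(i) forbidden (ΔS, ΔL, ΔJ fail)
Total allowed: 2 of 9.

2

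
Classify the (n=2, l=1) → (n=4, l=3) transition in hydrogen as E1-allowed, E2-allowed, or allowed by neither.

Δl = 3 − 1 = +2; l_i + l_f = 4.
E1 (Δl = ±1): not satisfied.
E2 (Δl = 0,±2, l_i+l_f ≥ 2): satisfied.

E2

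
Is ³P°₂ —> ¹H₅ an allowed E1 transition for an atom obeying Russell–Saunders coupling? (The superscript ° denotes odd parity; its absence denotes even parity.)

Parity must change: odd → even — satisfied.
ΔS = 0: S: 1 → 0 — violated.
ΔL = 0, ±1 (not L=0↔0): L: 1 → 5, ΔL = +4 — violated.
ΔJ = 0, ±1 (not J=0↔0): J: 2 → 5, ΔJ = +3 — violated.
Rule(s) violated: ΔS, ΔL, ΔJ.

forbidden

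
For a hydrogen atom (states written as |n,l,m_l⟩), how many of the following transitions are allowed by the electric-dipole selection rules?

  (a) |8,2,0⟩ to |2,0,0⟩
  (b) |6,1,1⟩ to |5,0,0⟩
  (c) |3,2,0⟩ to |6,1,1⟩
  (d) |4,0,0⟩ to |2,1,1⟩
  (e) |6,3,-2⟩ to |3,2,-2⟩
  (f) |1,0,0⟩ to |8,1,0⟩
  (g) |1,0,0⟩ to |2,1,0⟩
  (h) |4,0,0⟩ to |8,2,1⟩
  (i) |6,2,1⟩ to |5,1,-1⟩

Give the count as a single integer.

(a) forbidden — Δl = -2 (E1 requires Δl = ±1)
(b) allowed
(c) allowed
(d) allowed
(e) allowed
(f) allowed
(g) allowed
(h) forbidden — Δl = +2 (E1 requires Δl = ±1)
(i) forbidden — Δm_l = -2 (E1 requires Δm_l = 0, ±1)
Total allowed: 6 of 9.

6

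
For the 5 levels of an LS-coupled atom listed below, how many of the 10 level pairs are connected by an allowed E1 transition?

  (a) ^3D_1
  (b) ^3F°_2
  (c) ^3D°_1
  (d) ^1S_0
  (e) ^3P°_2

3

(a)–(b): allowed.
(a)–(c): allowed.
(a)–(d): forbidden (parity, ΔS, ΔL).
(a)–(e): allowed.
(b)–(c): forbidden (parity).
(b)–(d): forbidden (ΔS, ΔL, ΔJ).
(b)–(e): forbidden (parity, ΔL).
(c)–(d): forbidden (ΔS, ΔL).
(c)–(e): forbidden (parity).
(d)–(e): forbidden (ΔS, ΔJ).
Allowed pairs: 3 of 10.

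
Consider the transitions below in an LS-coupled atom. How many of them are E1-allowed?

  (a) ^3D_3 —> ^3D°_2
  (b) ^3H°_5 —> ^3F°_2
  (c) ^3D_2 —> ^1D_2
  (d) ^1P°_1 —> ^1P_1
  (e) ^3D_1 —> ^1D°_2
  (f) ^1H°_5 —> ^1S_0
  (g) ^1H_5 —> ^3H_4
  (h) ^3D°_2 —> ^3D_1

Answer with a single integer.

(a) allowed
(b) forbidden (parity, ΔL, ΔJ fail)
(c) forbidden (parity, ΔS fail)
(d) allowed
(e) forbidden (ΔS fails)
(f) forbidden (ΔL, ΔJ fail)
(g) forbidden (parity, ΔS fail)
(h) allowed
Total allowed: 3 of 8.

3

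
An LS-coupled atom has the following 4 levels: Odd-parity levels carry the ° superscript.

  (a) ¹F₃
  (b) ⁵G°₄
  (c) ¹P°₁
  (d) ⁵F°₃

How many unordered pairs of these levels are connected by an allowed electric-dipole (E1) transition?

(a)–(b): forbidden (ΔS).
(a)–(c): forbidden (ΔL, ΔJ).
(a)–(d): forbidden (ΔS).
(b)–(c): forbidden (parity, ΔS, ΔL, ΔJ).
(b)–(d): forbidden (parity).
(c)–(d): forbidden (parity, ΔS, ΔL, ΔJ).
Allowed pairs: 0 of 6.

0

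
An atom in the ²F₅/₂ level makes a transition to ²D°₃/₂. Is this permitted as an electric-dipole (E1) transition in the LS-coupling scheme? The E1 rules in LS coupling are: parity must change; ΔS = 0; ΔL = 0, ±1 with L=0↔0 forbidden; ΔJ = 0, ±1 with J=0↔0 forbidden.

allowed

Initial level: S=1/2, L=3, J=5/2, parity even. Final level: S=1/2, L=2, J=3/2, parity odd.
Parity must change: even → odd — ok.
ΔS = 0: S: 1/2 → 1/2 — ok.
ΔL = 0, ±1 (not L=0↔0): L: 3 → 2, ΔL = -1 — ok.
ΔJ = 0, ±1 (not J=0↔0): J: 5/2 → 3/2, ΔJ = -1 — ok.
All four E1 rules are satisfied.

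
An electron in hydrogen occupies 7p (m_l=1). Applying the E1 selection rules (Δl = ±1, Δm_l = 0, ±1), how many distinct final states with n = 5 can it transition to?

E1 requires Δl = ±1, so l_f ∈ {0, 2}; with 0 ≤ l_f ≤ n_f−1 = 4, the allowed l_f values are {0, 2}.
For l_f = 0: m_f ∈ {m_i−1, m_i, m_i+1} ∩ [−0, 0] = {0} → 1 state.
For l_f = 2: m_f ∈ {m_i−1, m_i, m_i+1} ∩ [−2, 2] = {0, 1, 2} → 3 states.
Total: 4.

4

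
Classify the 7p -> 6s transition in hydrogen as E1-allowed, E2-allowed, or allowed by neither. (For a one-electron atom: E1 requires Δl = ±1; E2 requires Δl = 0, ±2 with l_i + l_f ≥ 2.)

Δl = 0 − 1 = -1; l_i + l_f = 1.
E1 (Δl = ±1): satisfied.
E2 (Δl = 0,±2, l_i+l_f ≥ 2): not satisfied.

E1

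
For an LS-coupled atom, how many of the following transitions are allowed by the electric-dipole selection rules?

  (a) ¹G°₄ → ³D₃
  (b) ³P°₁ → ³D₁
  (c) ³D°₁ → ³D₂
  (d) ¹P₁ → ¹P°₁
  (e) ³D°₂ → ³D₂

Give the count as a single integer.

(a) forbidden (ΔS, ΔL fail)
(b) allowed
(c) allowed
(d) allowed
(e) allowed
Total allowed: 4 of 5.

4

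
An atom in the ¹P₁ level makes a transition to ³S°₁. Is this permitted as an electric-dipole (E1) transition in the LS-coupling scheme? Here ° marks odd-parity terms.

Initial level: S=0, L=1, J=1, parity even. Final level: S=1, L=0, J=1, parity odd.
Parity must change: even → odd — ok.
ΔS = 0: S: 0 → 1 — fails.
ΔL = 0, ±1 (not L=0↔0): L: 1 → 0, ΔL = -1 — ok.
ΔJ = 0, ±1 (not J=0↔0): J: 1 → 1, ΔJ = +0 — ok.
Rule(s) violated: ΔS.

forbidden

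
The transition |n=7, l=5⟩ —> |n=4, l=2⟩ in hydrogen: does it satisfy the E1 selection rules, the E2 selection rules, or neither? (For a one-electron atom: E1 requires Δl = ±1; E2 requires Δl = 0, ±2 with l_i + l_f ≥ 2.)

Δl = 2 − 5 = -3; l_i + l_f = 7.
E1 (Δl = ±1): not satisfied.
E2 (Δl = 0,±2, l_i+l_f ≥ 2): not satisfied.

neither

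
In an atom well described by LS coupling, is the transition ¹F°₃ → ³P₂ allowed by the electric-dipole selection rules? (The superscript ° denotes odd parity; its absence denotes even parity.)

Initial level: S=0, L=3, J=3, parity odd. Final level: S=1, L=1, J=2, parity even.
Parity must change: odd → even — satisfied.
ΔS = 0: S: 0 → 1 — violated.
ΔL = 0, ±1 (not L=0↔0): L: 3 → 1, ΔL = -2 — violated.
ΔJ = 0, ±1 (not J=0↔0): J: 3 → 2, ΔJ = -1 — satisfied.
Rule(s) violated: ΔS, ΔL.

forbidden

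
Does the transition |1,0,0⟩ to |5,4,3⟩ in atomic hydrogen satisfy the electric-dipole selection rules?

Δl = 4 − 0 = +4; the E1 rule Δl = ±1 is ✗.
Δm_l = 3 − (0) = +3. E1 requires Δm_l = 0, ±1: ✗.
The transition is electric-dipole forbidden.

forbidden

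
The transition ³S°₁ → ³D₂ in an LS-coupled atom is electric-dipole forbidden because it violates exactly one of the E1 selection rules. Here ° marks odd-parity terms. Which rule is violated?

ΔJ = 0, ±1 (not J=0↔0): J: 1 → 2, ΔJ = +1 — ✓.
ΔL = 0, ±1 (not L=0↔0): L: 0 → 2, ΔL = +2 — ✗.
ΔS = 0: S: 1 → 1 — ✓.
Parity must change: odd → even — ✓.

the ΔL = 0, ±1 rule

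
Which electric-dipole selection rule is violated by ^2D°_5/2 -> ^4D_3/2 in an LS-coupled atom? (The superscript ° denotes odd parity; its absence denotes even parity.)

the ΔS = 0 rule

Parity must change: odd → even — satisfied.
ΔS = 0: S: 1/2 → 3/2 — violated.
ΔL = 0, ±1 (not L=0↔0): L: 2 → 2, ΔL = +0 — satisfied.
ΔJ = 0, ±1 (not J=0↔0): J: 5/2 → 3/2, ΔJ = -1 — satisfied.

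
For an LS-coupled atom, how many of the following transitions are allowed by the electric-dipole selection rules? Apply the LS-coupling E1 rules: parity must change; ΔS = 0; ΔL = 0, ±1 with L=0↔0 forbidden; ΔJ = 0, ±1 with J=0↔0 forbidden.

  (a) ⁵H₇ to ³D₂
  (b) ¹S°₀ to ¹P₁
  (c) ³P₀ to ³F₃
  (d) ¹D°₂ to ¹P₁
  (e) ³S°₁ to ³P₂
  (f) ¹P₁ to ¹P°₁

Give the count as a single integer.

(a) forbidden (parity, ΔS, ΔL, ΔJ fail)
(b) allowed
(c) forbidden (parity, ΔL, ΔJ fail)
(d) allowed
(e) allowed
(f) allowed
Total allowed: 4 of 6.

4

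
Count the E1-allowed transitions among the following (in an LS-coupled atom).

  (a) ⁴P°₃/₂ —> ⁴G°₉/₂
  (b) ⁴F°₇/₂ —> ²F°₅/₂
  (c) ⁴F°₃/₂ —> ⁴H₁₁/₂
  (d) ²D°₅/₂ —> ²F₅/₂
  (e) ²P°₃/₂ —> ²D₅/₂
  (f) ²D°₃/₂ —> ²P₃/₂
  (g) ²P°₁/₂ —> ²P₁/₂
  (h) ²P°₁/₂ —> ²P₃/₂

(a) forbidden (parity, ΔL, ΔJ fail)
(b) forbidden (parity, ΔS fail)
(c) forbidden (ΔL, ΔJ fail)
(d) allowed
(e) allowed
(f) allowed
(g) allowed
(h) allowed
Total allowed: 5 of 8.

5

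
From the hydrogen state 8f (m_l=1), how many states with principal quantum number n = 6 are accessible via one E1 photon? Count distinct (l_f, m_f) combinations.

6

E1 requires Δl = ±1, so l_f ∈ {2, 4}; with 0 ≤ l_f ≤ n_f−1 = 5, the allowed l_f values are {2, 4}.
For l_f = 2: m_f ∈ {m_i−1, m_i, m_i+1} ∩ [−2, 2] = {0, 1, 2} → 3 states.
For l_f = 4: m_f ∈ {m_i−1, m_i, m_i+1} ∩ [−4, 4] = {0, 1, 2} → 3 states.
Total: 6.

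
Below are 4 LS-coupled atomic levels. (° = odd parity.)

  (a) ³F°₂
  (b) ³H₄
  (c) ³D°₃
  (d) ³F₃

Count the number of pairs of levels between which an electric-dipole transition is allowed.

2

(a)–(b): forbidden (ΔL, ΔJ).
(a)–(c): forbidden (parity).
(a)–(d): allowed.
(b)–(c): forbidden (ΔL).
(b)–(d): forbidden (parity, ΔL).
(c)–(d): allowed.
Allowed pairs: 2 of 6.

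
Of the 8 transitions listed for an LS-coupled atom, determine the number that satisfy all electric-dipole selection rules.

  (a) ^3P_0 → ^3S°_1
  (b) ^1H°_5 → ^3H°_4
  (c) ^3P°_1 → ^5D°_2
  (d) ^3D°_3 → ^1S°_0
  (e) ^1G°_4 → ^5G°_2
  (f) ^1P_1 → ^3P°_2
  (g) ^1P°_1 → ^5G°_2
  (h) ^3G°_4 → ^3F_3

2

(a) allowed
(b) forbidden (parity, ΔS fail)
(c) forbidden (parity, ΔS fail)
(d) forbidden (parity, ΔS, ΔL, ΔJ fail)
(e) forbidden (parity, ΔS, ΔJ fail)
(f) forbidden (ΔS fails)
(g) forbidden (parity, ΔS, ΔL fail)
(h) allowed
Total allowed: 2 of 8.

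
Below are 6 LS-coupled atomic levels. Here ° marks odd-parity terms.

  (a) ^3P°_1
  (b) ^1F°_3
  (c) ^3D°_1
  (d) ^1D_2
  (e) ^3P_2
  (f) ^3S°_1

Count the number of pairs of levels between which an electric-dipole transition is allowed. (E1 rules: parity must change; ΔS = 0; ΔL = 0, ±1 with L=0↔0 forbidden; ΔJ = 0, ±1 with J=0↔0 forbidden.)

4

(a)–(b): forbidden (parity, ΔS, ΔL, ΔJ).
(a)–(c): forbidden (parity).
(a)–(d): forbidden (ΔS).
(a)–(e): allowed.
(a)–(f): forbidden (parity).
(b)–(c): forbidden (parity, ΔS, ΔJ).
(b)–(d): allowed.
(b)–(e): forbidden (ΔS, ΔL).
(b)–(f): forbidden (parity, ΔS, ΔL, ΔJ).
(c)–(d): forbidden (ΔS).
(c)–(e): allowed.
(c)–(f): forbidden (parity, ΔL).
(d)–(e): forbidden (parity, ΔS).
(d)–(f): forbidden (ΔS, ΔL).
(e)–(f): allowed.
Allowed pairs: 4 of 15.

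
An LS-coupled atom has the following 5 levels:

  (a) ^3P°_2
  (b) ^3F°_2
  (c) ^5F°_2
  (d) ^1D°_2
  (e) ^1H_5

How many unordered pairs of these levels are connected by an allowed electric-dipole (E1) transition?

0

(a)–(b): forbidden (parity, ΔL).
(a)–(c): forbidden (parity, ΔS, ΔL).
(a)–(d): forbidden (parity, ΔS).
(a)–(e): forbidden (ΔS, ΔL, ΔJ).
(b)–(c): forbidden (parity, ΔS).
(b)–(d): forbidden (parity, ΔS).
(b)–(e): forbidden (ΔS, ΔL, ΔJ).
(c)–(d): forbidden (parity, ΔS).
(c)–(e): forbidden (ΔS, ΔL, ΔJ).
(d)–(e): forbidden (ΔL, ΔJ).
Allowed pairs: 0 of 10.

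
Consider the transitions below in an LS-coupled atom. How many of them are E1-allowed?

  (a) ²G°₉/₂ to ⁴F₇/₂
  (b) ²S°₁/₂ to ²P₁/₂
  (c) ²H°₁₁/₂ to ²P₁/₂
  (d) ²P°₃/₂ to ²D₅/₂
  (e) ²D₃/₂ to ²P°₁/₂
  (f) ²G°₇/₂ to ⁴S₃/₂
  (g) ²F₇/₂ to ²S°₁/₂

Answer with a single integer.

(a) forbidden (ΔS fails)
(b) allowed
(c) forbidden (ΔL, ΔJ fail)
(d) allowed
(e) allowed
(f) forbidden (ΔS, ΔL, ΔJ fail)
(g) forbidden (ΔL, ΔJ fail)
Total allowed: 3 of 7.

3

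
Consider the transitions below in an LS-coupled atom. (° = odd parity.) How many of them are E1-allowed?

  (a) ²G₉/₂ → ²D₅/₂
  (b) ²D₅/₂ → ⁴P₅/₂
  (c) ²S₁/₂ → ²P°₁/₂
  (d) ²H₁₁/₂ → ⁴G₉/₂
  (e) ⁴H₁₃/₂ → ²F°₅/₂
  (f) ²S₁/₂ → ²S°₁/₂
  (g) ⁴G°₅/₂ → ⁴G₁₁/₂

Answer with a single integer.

(a) forbidden (parity, ΔL, ΔJ fail)
(b) forbidden (parity, ΔS fail)
(c) allowed
(d) forbidden (parity, ΔS fail)
(e) forbidden (ΔS, ΔL, ΔJ fail)
(f) forbidden (ΔL fails)
(g) forbidden (ΔJ fails)
Total allowed: 1 of 7.

1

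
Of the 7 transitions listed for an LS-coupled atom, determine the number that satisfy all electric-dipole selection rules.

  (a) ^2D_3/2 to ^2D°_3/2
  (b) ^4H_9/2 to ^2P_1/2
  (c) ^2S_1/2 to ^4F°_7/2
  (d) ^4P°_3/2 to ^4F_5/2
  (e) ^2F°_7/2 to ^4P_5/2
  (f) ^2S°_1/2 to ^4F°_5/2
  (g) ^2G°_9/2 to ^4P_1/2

1

(a) allowed
(b) forbidden (parity, ΔS, ΔL, ΔJ fail)
(c) forbidden (ΔS, ΔL, ΔJ fail)
(d) forbidden (ΔL fails)
(e) forbidden (ΔS, ΔL fail)
(f) forbidden (parity, ΔS, ΔL, ΔJ fail)
(g) forbidden (ΔS, ΔL, ΔJ fail)
Total allowed: 1 of 7.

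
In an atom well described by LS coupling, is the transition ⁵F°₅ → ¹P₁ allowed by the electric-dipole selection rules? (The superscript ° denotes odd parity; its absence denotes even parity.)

forbidden

Parity must change: odd → even — passes.
ΔS = 0: S: 2 → 0 — fails.
ΔL = 0, ±1 (not L=0↔0): L: 3 → 1, ΔL = -2 — fails.
ΔJ = 0, ±1 (not J=0↔0): J: 5 → 1, ΔJ = -4 — fails.
Rule(s) violated: ΔS, ΔL, ΔJ.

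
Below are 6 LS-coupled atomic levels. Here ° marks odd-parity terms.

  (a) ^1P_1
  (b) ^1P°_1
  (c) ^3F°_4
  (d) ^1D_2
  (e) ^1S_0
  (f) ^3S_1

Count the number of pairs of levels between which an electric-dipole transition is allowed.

(a)–(b): allowed.
(a)–(c): forbidden (ΔS, ΔL, ΔJ).
(a)–(d): forbidden (parity).
(a)–(e): forbidden (parity).
(a)–(f): forbidden (parity, ΔS).
(b)–(c): forbidden (parity, ΔS, ΔL, ΔJ).
(b)–(d): allowed.
(b)–(e): allowed.
(b)–(f): forbidden (ΔS).
(c)–(d): forbidden (ΔS, ΔJ).
(c)–(e): forbidden (ΔS, ΔL, ΔJ).
(c)–(f): forbidden (ΔL, ΔJ).
(d)–(e): forbidden (parity, ΔL, ΔJ).
(d)–(f): forbidden (parity, ΔS, ΔL).
(e)–(f): forbidden (parity, ΔS, ΔL).
Allowed pairs: 3 of 15.

3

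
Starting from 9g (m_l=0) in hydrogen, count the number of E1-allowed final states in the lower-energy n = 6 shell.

6

E1 requires Δl = ±1, so l_f ∈ {3, 5}; with 0 ≤ l_f ≤ n_f−1 = 5, the allowed l_f values are {3, 5}.
For l_f = 3: m_f ∈ {m_i−1, m_i, m_i+1} ∩ [−3, 3] = {-1, 0, 1} → 3 states.
For l_f = 5: m_f ∈ {m_i−1, m_i, m_i+1} ∩ [−5, 5] = {-1, 0, 1} → 3 states.
Total: 6.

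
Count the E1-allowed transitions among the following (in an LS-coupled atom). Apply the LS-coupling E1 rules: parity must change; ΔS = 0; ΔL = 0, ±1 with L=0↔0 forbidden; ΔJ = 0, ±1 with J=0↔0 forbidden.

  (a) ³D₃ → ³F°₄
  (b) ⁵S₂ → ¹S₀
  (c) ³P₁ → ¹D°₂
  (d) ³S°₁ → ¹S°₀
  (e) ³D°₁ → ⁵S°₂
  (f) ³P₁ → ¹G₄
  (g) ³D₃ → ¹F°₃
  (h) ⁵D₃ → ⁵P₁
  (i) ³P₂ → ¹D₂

(a) allowed
(b) forbidden (parity, ΔS, ΔL, ΔJ fail)
(c) forbidden (ΔS fails)
(d) forbidden (parity, ΔS, ΔL fail)
(e) forbidden (parity, ΔS, ΔL fail)
(f) forbidden (parity, ΔS, ΔL, ΔJ fail)
(g) forbidden (ΔS fails)
(h) forbidden (parity, ΔJ fail)
(i) forbidden (parity, ΔS fail)
Total allowed: 1 of 9.

1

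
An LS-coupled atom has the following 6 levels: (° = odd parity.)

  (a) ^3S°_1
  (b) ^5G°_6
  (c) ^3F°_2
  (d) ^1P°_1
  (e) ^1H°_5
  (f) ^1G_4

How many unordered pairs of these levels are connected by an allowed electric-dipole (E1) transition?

(a)–(b): forbidden (parity, ΔS, ΔL, ΔJ).
(a)–(c): forbidden (parity, ΔL).
(a)–(d): forbidden (parity, ΔS).
(a)–(e): forbidden (parity, ΔS, ΔL, ΔJ).
(a)–(f): forbidden (ΔS, ΔL, ΔJ).
(b)–(c): forbidden (parity, ΔS, ΔJ).
(b)–(d): forbidden (parity, ΔS, ΔL, ΔJ).
(b)–(e): forbidden (parity, ΔS).
(b)–(f): forbidden (ΔS, ΔJ).
(c)–(d): forbidden (parity, ΔS, ΔL).
(c)–(e): forbidden (parity, ΔS, ΔL, ΔJ).
(c)–(f): forbidden (ΔS, ΔJ).
(d)–(e): forbidden (parity, ΔL, ΔJ).
(d)–(f): forbidden (ΔL, ΔJ).
(e)–(f): allowed.
Allowed pairs: 1 of 15.

1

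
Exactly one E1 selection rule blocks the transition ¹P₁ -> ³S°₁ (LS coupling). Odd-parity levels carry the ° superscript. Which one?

the ΔS = 0 rule

Parity must change: even → odd — ok.
ΔS = 0: S: 0 → 1 — fails.
ΔL = 0, ±1 (not L=0↔0): L: 1 → 0, ΔL = -1 — ok.
ΔJ = 0, ±1 (not J=0↔0): J: 1 → 1, ΔJ = +0 — ok.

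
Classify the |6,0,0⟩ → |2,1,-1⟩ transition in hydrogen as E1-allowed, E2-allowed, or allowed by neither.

E1

Δl = 1 − 0 = +1; l_i + l_f = 1.
Δm_l = -1.
E1 (Δl = ±1, |Δm_l| ≤ 1): satisfied.
E2 (Δl = 0,±2, l_i+l_f ≥ 2, |Δm_l| ≤ 2): not satisfied.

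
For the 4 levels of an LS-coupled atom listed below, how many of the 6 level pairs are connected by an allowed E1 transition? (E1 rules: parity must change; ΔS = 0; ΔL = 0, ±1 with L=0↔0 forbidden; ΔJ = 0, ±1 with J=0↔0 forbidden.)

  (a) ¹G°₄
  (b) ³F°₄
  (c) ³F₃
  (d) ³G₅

2

(a)–(b): forbidden (parity, ΔS).
(a)–(c): forbidden (ΔS).
(a)–(d): forbidden (ΔS).
(b)–(c): allowed.
(b)–(d): allowed.
(c)–(d): forbidden (parity, ΔJ).
Allowed pairs: 2 of 6.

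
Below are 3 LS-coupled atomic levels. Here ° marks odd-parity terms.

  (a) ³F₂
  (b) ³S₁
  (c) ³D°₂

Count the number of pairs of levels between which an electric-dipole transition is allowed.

1

(a)–(b): forbidden (parity, ΔL).
(a)–(c): allowed.
(b)–(c): forbidden (ΔL).
Allowed pairs: 1 of 3.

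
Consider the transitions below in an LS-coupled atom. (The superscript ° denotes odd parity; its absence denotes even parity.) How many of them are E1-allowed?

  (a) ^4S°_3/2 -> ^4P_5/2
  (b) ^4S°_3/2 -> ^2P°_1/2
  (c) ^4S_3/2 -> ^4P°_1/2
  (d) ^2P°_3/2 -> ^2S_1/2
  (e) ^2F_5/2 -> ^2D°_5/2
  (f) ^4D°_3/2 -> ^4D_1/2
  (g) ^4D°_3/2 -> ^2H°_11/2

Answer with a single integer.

(a) allowed
(b) forbidden (parity, ΔS fail)
(c) allowed
(d) allowed
(e) allowed
(f) allowed
(g) forbidden (parity, ΔS, ΔL, ΔJ fail)
Total allowed: 5 of 7.

5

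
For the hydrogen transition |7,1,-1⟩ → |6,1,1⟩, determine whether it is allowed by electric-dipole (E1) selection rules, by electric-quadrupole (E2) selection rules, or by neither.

E2

Δl = 1 − 1 = +0; l_i + l_f = 2.
Δm_l = +2.
E1 (Δl = ±1, |Δm_l| ≤ 1): not satisfied.
E2 (Δl = 0,±2, l_i+l_f ≥ 2, |Δm_l| ≤ 2): satisfied.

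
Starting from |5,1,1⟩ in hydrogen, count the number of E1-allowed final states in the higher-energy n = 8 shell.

E1 requires Δl = ±1, so l_f ∈ {0, 2}; with 0 ≤ l_f ≤ n_f−1 = 7, the allowed l_f values are {0, 2}.
For l_f = 0: m_f ∈ {m_i−1, m_i, m_i+1} ∩ [−0, 0] = {0} → 1 state.
For l_f = 2: m_f ∈ {m_i−1, m_i, m_i+1} ∩ [−2, 2] = {0, 1, 2} → 3 states.
Total: 4.

4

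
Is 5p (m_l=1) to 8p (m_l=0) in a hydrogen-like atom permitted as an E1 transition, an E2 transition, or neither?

E2

Δl = 1 − 1 = +0; l_i + l_f = 2.
Δm_l = -1.
E1 (Δl = ±1, |Δm_l| ≤ 1): not satisfied.
E2 (Δl = 0,±2, l_i+l_f ≥ 2, |Δm_l| ≤ 2): satisfied.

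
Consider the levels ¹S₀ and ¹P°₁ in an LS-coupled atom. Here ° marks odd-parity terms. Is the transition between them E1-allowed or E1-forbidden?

Reading off the term symbols: S 0→0, L 0→1, J 0→1, parity even→odd.
Parity must change: even → odd — ok.
ΔS = 0: S: 0 → 0 — ok.
ΔL = 0, ±1 (not L=0↔0): L: 0 → 1, ΔL = +1 — ok.
ΔJ = 0, ±1 (not J=0↔0): J: 0 → 1, ΔJ = +1 — ok.
All four E1 rules are satisfied.

allowed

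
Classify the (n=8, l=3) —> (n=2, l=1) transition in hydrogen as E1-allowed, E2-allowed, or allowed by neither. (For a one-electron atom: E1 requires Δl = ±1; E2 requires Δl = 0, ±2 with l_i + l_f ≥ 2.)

Δl = 1 − 3 = -2; l_i + l_f = 4.
E1 (Δl = ±1): not satisfied.
E2 (Δl = 0,±2, l_i+l_f ≥ 2): satisfied.

E2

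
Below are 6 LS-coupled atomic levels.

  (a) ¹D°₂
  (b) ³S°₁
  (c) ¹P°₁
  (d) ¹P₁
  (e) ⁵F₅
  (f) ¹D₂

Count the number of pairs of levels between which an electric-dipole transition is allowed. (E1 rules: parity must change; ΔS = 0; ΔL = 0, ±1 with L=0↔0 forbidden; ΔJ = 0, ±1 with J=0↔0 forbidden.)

4

(a)–(b): forbidden (parity, ΔS, ΔL).
(a)–(c): forbidden (parity).
(a)–(d): allowed.
(a)–(e): forbidden (ΔS, ΔJ).
(a)–(f): allowed.
(b)–(c): forbidden (parity, ΔS).
(b)–(d): forbidden (ΔS).
(b)–(e): forbidden (ΔS, ΔL, ΔJ).
(b)–(f): forbidden (ΔS, ΔL).
(c)–(d): allowed.
(c)–(e): forbidden (ΔS, ΔL, ΔJ).
(c)–(f): allowed.
(d)–(e): forbidden (parity, ΔS, ΔL, ΔJ).
(d)–(f): forbidden (parity).
(e)–(f): forbidden (parity, ΔS, ΔJ).
Allowed pairs: 4 of 15.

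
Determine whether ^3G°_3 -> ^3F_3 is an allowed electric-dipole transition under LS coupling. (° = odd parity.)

allowed

Parity must change: odd → even — passes.
ΔS = 0: S: 1 → 1 — passes.
ΔL = 0, ±1 (not L=0↔0): L: 4 → 3, ΔL = -1 — passes.
ΔJ = 0, ±1 (not J=0↔0): J: 3 → 3, ΔJ = +0 — passes.
All four E1 rules are satisfied.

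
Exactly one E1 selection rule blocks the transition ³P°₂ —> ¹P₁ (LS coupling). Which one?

the ΔS = 0 rule

Reading off the term symbols: S 1→0, L 1→1, J 2→1, parity odd→even.
ΔL = 0, ±1 (not L=0↔0): L: 1 → 1, ΔL = +0 — ✓.
ΔS = 0: S: 1 → 0 — ✗.
Parity must change: odd → even — ✓.
ΔJ = 0, ±1 (not J=0↔0): J: 2 → 1, ΔJ = -1 — ✓.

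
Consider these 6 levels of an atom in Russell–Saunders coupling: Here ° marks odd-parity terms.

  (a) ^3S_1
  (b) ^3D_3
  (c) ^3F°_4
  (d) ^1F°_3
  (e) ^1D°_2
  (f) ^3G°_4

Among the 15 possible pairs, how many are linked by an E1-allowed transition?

1

(a)–(b): forbidden (parity, ΔL, ΔJ).
(a)–(c): forbidden (ΔL, ΔJ).
(a)–(d): forbidden (ΔS, ΔL, ΔJ).
(a)–(e): forbidden (ΔS, ΔL).
(a)–(f): forbidden (ΔL, ΔJ).
(b)–(c): allowed.
(b)–(d): forbidden (ΔS).
(b)–(e): forbidden (ΔS).
(b)–(f): forbidden (ΔL).
(c)–(d): forbidden (parity, ΔS).
(c)–(e): forbidden (parity, ΔS, ΔJ).
(c)–(f): forbidden (parity).
(d)–(e): forbidden (parity).
(d)–(f): forbidden (parity, ΔS).
(e)–(f): forbidden (parity, ΔS, ΔL, ΔJ).
Allowed pairs: 1 of 15.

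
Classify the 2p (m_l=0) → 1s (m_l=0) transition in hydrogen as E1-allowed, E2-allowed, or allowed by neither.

E1

Δl = 0 − 1 = -1; l_i + l_f = 1.
Δm_l = +0.
E1 (Δl = ±1, |Δm_l| ≤ 1): satisfied.
E2 (Δl = 0,±2, l_i+l_f ≥ 2, |Δm_l| ≤ 2): not satisfied.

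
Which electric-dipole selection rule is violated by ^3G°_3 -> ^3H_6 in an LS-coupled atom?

Reading off the term symbols: S 1→1, L 4→5, J 3→6, parity odd→even.
Parity must change: odd → even — ✓.
ΔS = 0: S: 1 → 1 — ✓.
ΔL = 0, ±1 (not L=0↔0): L: 4 → 5, ΔL = +1 — ✓.
ΔJ = 0, ±1 (not J=0↔0): J: 3 → 6, ΔJ = +3 — ✗.

the ΔJ = 0, ±1 rule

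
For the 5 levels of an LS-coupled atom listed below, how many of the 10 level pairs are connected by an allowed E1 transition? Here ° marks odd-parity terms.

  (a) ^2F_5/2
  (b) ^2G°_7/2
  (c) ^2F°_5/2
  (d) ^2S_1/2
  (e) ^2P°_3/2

3

(a)–(b): allowed.
(a)–(c): allowed.
(a)–(d): forbidden (parity, ΔL, ΔJ).
(a)–(e): forbidden (ΔL).
(b)–(c): forbidden (parity).
(b)–(d): forbidden (ΔL, ΔJ).
(b)–(e): forbidden (parity, ΔL, ΔJ).
(c)–(d): forbidden (ΔL, ΔJ).
(c)–(e): forbidden (parity, ΔL).
(d)–(e): allowed.
Allowed pairs: 3 of 10.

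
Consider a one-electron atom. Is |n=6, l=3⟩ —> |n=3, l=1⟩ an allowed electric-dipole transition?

l: 3 → 1 (Δl = -2). Δl = ±1 violated.
The transition is electric-dipole forbidden.

forbidden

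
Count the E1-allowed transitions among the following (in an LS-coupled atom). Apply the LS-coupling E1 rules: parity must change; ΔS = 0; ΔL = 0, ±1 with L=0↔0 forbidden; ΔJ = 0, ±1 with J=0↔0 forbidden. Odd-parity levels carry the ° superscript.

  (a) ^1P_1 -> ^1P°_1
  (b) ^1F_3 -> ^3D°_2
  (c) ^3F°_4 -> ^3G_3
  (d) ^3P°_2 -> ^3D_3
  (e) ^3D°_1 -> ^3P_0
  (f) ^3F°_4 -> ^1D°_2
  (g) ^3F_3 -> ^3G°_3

5

(a) allowed
(b) forbidden (ΔS fails)
(c) allowed
(d) allowed
(e) allowed
(f) forbidden (parity, ΔS, ΔJ fail)
(g) allowed
Total allowed: 5 of 7.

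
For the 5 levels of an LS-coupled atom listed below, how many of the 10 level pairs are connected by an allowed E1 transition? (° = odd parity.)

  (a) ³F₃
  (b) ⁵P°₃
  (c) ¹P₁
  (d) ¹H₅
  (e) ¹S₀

0

(a)–(b): forbidden (ΔS, ΔL).
(a)–(c): forbidden (parity, ΔS, ΔL, ΔJ).
(a)–(d): forbidden (parity, ΔS, ΔL, ΔJ).
(a)–(e): forbidden (parity, ΔS, ΔL, ΔJ).
(b)–(c): forbidden (ΔS, ΔJ).
(b)–(d): forbidden (ΔS, ΔL, ΔJ).
(b)–(e): forbidden (ΔS, ΔJ).
(c)–(d): forbidden (parity, ΔL, ΔJ).
(c)–(e): forbidden (parity).
(d)–(e): forbidden (parity, ΔL, ΔJ).
Allowed pairs: 0 of 10.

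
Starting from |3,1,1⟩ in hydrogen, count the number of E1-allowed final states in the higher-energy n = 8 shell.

E1 requires Δl = ±1, so l_f ∈ {0, 2}; with 0 ≤ l_f ≤ n_f−1 = 7, the allowed l_f values are {0, 2}.
For l_f = 0: m_f ∈ {m_i−1, m_i, m_i+1} ∩ [−0, 0] = {0} → 1 state.
For l_f = 2: m_f ∈ {m_i−1, m_i, m_i+1} ∩ [−2, 2] = {0, 1, 2} → 3 states.
Total: 4.

4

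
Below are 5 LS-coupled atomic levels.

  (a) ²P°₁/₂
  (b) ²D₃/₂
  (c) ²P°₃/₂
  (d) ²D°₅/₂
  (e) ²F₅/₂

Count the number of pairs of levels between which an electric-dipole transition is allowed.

(a)–(b): allowed.
(a)–(c): forbidden (parity).
(a)–(d): forbidden (parity, ΔJ).
(a)–(e): forbidden (ΔL, ΔJ).
(b)–(c): allowed.
(b)–(d): allowed.
(b)–(e): forbidden (parity).
(c)–(d): forbidden (parity).
(c)–(e): forbidden (ΔL).
(d)–(e): allowed.
Allowed pairs: 4 of 10.

4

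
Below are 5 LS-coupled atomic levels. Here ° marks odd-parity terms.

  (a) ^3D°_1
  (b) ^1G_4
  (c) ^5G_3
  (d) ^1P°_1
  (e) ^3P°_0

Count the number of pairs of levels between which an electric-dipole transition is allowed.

0

(a)–(b): forbidden (ΔS, ΔL, ΔJ).
(a)–(c): forbidden (ΔS, ΔL, ΔJ).
(a)–(d): forbidden (parity, ΔS).
(a)–(e): forbidden (parity).
(b)–(c): forbidden (parity, ΔS).
(b)–(d): forbidden (ΔL, ΔJ).
(b)–(e): forbidden (ΔS, ΔL, ΔJ).
(c)–(d): forbidden (ΔS, ΔL, ΔJ).
(c)–(e): forbidden (ΔS, ΔL, ΔJ).
(d)–(e): forbidden (parity, ΔS).
Allowed pairs: 0 of 10.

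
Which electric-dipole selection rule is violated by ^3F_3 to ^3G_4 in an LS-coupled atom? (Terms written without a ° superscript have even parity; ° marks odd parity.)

Parity must change: even → even — ✗.
ΔS = 0: S: 1 → 1 — ✓.
ΔL = 0, ±1 (not L=0↔0): L: 3 → 4, ΔL = +1 — ✓.
ΔJ = 0, ±1 (not J=0↔0): J: 3 → 4, ΔJ = +1 — ✓.

parity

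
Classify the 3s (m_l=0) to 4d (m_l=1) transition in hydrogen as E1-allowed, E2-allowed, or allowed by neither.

E2

Δl = 2 − 0 = +2; l_i + l_f = 2.
Δm_l = +1.
E1 (Δl = ±1, |Δm_l| ≤ 1): not satisfied.
E2 (Δl = 0,±2, l_i+l_f ≥ 2, |Δm_l| ≤ 2): satisfied.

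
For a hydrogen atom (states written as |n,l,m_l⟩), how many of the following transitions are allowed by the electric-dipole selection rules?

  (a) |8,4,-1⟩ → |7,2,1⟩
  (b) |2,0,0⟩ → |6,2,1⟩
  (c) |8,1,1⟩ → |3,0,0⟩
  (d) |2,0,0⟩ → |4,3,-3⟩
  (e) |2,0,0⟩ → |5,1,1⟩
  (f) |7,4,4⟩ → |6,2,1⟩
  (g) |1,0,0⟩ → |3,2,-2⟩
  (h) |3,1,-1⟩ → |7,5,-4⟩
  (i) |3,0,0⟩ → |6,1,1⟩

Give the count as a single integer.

(a) forbidden — Δl = -2 (E1 requires Δl = ±1); Δm_l = +2 (E1 requires Δm_l = 0, ±1)
(b) forbidden — Δl = +2 (E1 requires Δl = ±1)
(c) allowed
(d) forbidden — Δl = +3 (E1 requires Δl = ±1); Δm_l = -3 (E1 requires Δm_l = 0, ±1)
(e) allowed
(f) forbidden — Δl = -2 (E1 requires Δl = ±1); Δm_l = -3 (E1 requires Δm_l = 0, ±1)
(g) forbidden — Δl = +2 (E1 requires Δl = ±1); Δm_l = -2 (E1 requires Δm_l = 0, ±1)
(h) forbidden — Δl = +4 (E1 requires Δl = ±1); Δm_l = -3 (E1 requires Δm_l = 0, ±1)
(i) allowed
Total allowed: 3 of 9.

3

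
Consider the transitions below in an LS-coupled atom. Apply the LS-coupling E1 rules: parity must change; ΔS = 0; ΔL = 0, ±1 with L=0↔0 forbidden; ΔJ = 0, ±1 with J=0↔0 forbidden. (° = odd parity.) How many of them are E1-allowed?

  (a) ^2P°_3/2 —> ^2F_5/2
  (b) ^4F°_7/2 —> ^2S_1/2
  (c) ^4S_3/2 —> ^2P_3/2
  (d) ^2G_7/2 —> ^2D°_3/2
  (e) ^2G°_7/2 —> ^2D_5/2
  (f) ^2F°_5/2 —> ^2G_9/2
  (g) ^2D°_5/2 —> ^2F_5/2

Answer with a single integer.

(a) forbidden (ΔL fails)
(b) forbidden (ΔS, ΔL, ΔJ fail)
(c) forbidden (parity, ΔS fail)
(d) forbidden (ΔL, ΔJ fail)
(e) forbidden (ΔL fails)
(f) forbidden (ΔJ fails)
(g) allowed
Total allowed: 1 of 7.

1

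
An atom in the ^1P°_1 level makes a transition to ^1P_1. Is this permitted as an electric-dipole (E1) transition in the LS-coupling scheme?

allowed

Reading off the term symbols: S 0→0, L 1→1, J 1→1, parity odd→even.
ΔS = 0: S: 0 → 0 — ok.
ΔJ = 0, ±1 (not J=0↔0): J: 1 → 1, ΔJ = +0 — ok.
ΔL = 0, ±1 (not L=0↔0): L: 1 → 1, ΔL = +0 — ok.
Parity must change: odd → even — ok.
All four E1 rules are satisfied.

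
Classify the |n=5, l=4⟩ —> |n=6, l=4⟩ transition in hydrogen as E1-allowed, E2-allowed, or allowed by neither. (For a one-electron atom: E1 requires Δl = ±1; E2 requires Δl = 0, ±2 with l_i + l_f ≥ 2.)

Δl = 4 − 4 = +0; l_i + l_f = 8.
E1 (Δl = ±1): not satisfied.
E2 (Δl = 0,±2, l_i+l_f ≥ 2): satisfied.

E2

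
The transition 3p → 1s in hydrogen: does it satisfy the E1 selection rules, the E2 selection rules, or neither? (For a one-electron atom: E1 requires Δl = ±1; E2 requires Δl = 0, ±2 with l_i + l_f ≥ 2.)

E1

Δl = 0 − 1 = -1; l_i + l_f = 1.
E1 (Δl = ±1): satisfied.
E2 (Δl = 0,±2, l_i+l_f ≥ 2): not satisfied.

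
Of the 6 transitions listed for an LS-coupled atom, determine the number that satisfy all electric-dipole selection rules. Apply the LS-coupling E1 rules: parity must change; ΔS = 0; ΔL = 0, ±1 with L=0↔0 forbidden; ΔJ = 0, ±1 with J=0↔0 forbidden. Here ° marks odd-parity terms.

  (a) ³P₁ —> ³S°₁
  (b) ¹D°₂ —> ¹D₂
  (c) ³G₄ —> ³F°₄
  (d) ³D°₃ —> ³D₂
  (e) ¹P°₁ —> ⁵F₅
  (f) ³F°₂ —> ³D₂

(a) allowed
(b) allowed
(c) allowed
(d) allowed
(e) forbidden (ΔS, ΔL, ΔJ fail)
(f) allowed
Total allowed: 5 of 6.

5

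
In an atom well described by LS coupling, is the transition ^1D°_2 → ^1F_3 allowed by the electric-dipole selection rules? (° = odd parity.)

allowed

ΔJ = 0, ±1 (not J=0↔0): J: 2 → 3, ΔJ = +1 — ✓.
Parity must change: odd → even — ✓.
ΔL = 0, ±1 (not L=0↔0): L: 2 → 3, ΔL = +1 — ✓.
ΔS = 0: S: 0 → 0 — ✓.
All four E1 rules are satisfied.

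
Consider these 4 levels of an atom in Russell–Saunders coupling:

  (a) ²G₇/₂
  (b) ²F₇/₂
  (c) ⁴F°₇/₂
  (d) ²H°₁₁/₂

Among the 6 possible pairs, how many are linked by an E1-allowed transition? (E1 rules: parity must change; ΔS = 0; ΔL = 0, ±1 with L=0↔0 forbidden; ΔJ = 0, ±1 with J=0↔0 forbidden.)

0

(a)–(b): forbidden (parity).
(a)–(c): forbidden (ΔS).
(a)–(d): forbidden (ΔJ).
(b)–(c): forbidden (ΔS).
(b)–(d): forbidden (ΔL, ΔJ).
(c)–(d): forbidden (parity, ΔS, ΔL, ΔJ).
Allowed pairs: 0 of 6.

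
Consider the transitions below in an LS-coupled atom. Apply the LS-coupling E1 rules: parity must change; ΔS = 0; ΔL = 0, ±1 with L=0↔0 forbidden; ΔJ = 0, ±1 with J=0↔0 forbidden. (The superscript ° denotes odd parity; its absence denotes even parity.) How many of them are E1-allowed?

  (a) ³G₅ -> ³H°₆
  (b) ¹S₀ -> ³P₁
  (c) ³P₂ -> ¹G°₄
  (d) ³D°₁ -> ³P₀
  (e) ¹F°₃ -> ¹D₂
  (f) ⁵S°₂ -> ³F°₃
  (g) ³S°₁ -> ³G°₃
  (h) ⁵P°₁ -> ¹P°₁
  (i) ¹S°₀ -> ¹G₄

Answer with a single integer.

3

(a) allowed
(b) forbidden (parity, ΔS fail)
(c) forbidden (ΔS, ΔL, ΔJ fail)
(d) allowed
(e) allowed
(f) forbidden (parity, ΔS, ΔL fail)
(g) forbidden (parity, ΔL, ΔJ fail)
(h) forbidden (parity, ΔS fail)
(i) forbidden (ΔL, ΔJ fail)
Total allowed: 3 of 9.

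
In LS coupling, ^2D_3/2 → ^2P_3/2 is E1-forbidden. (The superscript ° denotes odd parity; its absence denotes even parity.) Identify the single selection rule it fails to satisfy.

Initial level: S=1/2, L=2, J=3/2, parity even. Final level: S=1/2, L=1, J=3/2, parity even.
Parity must change: even → even — fails.
ΔS = 0: S: 1/2 → 1/2 — passes.
ΔL = 0, ±1 (not L=0↔0): L: 2 → 1, ΔL = -1 — passes.
ΔJ = 0, ±1 (not J=0↔0): J: 3/2 → 3/2, ΔJ = +0 — passes.

parity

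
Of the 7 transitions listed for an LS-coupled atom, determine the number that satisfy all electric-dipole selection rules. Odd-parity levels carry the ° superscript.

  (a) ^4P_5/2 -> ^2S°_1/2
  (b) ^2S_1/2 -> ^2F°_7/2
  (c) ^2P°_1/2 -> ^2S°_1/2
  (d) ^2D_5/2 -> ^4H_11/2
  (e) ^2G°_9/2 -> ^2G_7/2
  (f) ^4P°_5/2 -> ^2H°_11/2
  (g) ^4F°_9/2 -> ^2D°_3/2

(a) forbidden (ΔS, ΔJ fail)
(b) forbidden (ΔL, ΔJ fail)
(c) forbidden (parity fails)
(d) forbidden (parity, ΔS, ΔL, ΔJ fail)
(e) allowed
(f) forbidden (parity, ΔS, ΔL, ΔJ fail)
(g) forbidden (parity, ΔS, ΔJ fail)
Total allowed: 1 of 7.

1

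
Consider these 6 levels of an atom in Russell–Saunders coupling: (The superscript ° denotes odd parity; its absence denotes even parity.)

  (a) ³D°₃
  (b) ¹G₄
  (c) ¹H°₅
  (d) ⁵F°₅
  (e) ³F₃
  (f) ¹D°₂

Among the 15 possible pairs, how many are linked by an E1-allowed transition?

(a)–(b): forbidden (ΔS, ΔL).
(a)–(c): forbidden (parity, ΔS, ΔL, ΔJ).
(a)–(d): forbidden (parity, ΔS, ΔJ).
(a)–(e): allowed.
(a)–(f): forbidden (parity, ΔS).
(b)–(c): allowed.
(b)–(d): forbidden (ΔS).
(b)–(e): forbidden (parity, ΔS).
(b)–(f): forbidden (ΔL, ΔJ).
(c)–(d): forbidden (parity, ΔS, ΔL).
(c)–(e): forbidden (ΔS, ΔL, ΔJ).
(c)–(f): forbidden (parity, ΔL, ΔJ).
(d)–(e): forbidden (ΔS, ΔJ).
(d)–(f): forbidden (parity, ΔS, ΔJ).
(e)–(f): forbidden (ΔS).
Allowed pairs: 2 of 15.

2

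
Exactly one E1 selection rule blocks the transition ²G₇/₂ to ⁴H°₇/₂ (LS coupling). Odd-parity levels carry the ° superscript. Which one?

the ΔS = 0 rule

Reading off the term symbols: S 1/2→3/2, L 4→5, J 7/2→7/2, parity even→odd.
ΔJ = 0, ±1 (not J=0↔0): J: 7/2 → 7/2, ΔJ = +0 — satisfied.
Parity must change: even → odd — satisfied.
ΔS = 0: S: 1/2 → 3/2 — violated.
ΔL = 0, ±1 (not L=0↔0): L: 4 → 5, ΔL = +1 — satisfied.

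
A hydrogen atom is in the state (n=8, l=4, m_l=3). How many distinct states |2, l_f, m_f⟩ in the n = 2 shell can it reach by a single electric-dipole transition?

E1 requires l_f ∈ {3, 5}, but neither lies in [0, 1], so no final state is reachable.
Total: 0.

0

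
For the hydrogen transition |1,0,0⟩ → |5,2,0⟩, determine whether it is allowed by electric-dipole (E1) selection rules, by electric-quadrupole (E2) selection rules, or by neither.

E2

Δl = 2 − 0 = +2; l_i + l_f = 2.
Δm_l = +0.
E1 (Δl = ±1, |Δm_l| ≤ 1): not satisfied.
E2 (Δl = 0,±2, l_i+l_f ≥ 2, |Δm_l| ≤ 2): satisfied.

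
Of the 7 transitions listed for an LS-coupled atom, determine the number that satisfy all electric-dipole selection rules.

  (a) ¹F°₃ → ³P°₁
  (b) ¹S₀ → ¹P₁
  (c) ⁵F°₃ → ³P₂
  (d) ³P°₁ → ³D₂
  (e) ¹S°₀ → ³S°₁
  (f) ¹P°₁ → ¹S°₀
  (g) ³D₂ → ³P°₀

(a) forbidden (parity, ΔS, ΔL, ΔJ fail)
(b) forbidden (parity fails)
(c) forbidden (ΔS, ΔL fail)
(d) allowed
(e) forbidden (parity, ΔS, ΔL fail)
(f) forbidden (parity fails)
(g) forbidden (ΔJ fails)
Total allowed: 1 of 7.

1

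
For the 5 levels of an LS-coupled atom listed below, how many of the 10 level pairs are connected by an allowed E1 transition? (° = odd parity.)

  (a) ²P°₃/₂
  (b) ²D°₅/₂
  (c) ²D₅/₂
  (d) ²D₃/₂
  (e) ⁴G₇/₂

(a)–(b): forbidden (parity).
(a)–(c): allowed.
(a)–(d): allowed.
(a)–(e): forbidden (ΔS, ΔL, ΔJ).
(b)–(c): allowed.
(b)–(d): allowed.
(b)–(e): forbidden (ΔS, ΔL).
(c)–(d): forbidden (parity).
(c)–(e): forbidden (parity, ΔS, ΔL).
(d)–(e): forbidden (parity, ΔS, ΔL, ΔJ).
Allowed pairs: 4 of 10.

4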